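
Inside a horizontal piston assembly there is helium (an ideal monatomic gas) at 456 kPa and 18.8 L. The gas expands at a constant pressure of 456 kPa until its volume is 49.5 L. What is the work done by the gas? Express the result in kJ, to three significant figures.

Isobaric: W = P ΔV.
W = (456 kPa)(49.5 − 18.8 L) = (456)(30.7) = 13999 J.

W ≈ 14.0 kJ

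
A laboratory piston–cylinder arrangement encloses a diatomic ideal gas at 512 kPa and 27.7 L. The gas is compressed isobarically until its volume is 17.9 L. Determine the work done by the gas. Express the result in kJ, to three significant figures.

W ≈ -5.02 kJ

Isobaric: W = P ΔV.
W = (512 kPa)(17.9 − 27.7 L) = (512)(-9.8) = -5018 J.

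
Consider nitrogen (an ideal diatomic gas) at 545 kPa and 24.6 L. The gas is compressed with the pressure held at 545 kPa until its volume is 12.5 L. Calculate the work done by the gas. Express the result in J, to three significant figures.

Isobaric: W = P ΔV.
W = (545 kPa)(12.5 − 24.6 L) = (545)(-12.1) = -6595 J.

W ≈ -6590 J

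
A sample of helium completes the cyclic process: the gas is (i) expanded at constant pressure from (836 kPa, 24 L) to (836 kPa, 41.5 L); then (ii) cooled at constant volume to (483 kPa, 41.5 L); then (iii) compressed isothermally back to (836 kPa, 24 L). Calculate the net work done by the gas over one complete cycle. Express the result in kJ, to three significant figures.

Leg (i): W = PΔV = (836)(41.5 − 24) = 14630 J.
Leg (ii): W = 0.
Leg (iii): W = PᵢVᵢ ln(V_f/Vᵢ) = (20044) ln(24/41.5) = -10977 J.
W_net = 14630 − 10977 = 3653 J.

W_net ≈ 3.65 kJ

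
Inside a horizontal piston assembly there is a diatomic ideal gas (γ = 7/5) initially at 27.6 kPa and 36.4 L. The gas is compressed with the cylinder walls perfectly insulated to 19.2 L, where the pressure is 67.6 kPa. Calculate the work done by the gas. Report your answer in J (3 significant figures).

W ≈ -733 J

Adiabatic: W = (P₁V₁ − P₂V₂)/(γ − 1) with γ = 7/5.
P₁V₁ = 1005 J, P₂V₂ = 1298 J.
W = (1005 − 1298) / 0.4 = -733.2 J.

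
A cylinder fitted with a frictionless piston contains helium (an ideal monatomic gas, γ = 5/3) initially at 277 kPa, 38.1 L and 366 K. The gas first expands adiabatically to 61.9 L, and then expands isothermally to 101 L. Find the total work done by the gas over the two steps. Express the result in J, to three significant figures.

W_total ≈ 8110 J

Step 1 (adiabatic): W = (P₁V₁ − P₂V₂)/(γ−1) = (10554 − 7636)/0.667 = 4376 J.
After step 1: P = 123.4 kPa, V = 61.9 L, T = 264.8 K.
Step 2 (isothermal): W = P₁V₁ ln(V₂/V₁) = (7636) ln(101/61.9) = 3739 J.
W_total = 4376 + 3739 = 8115 J.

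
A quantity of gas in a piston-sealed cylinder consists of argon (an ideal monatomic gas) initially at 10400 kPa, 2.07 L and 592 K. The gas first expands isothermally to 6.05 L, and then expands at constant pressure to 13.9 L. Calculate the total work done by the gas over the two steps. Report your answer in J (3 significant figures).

Step 1 (isothermal): W = P₁V₁ ln(V₂/V₁) = (21528) ln(6.05/2.07) = 23089 J.
After step 1: P = 3558 kPa, V = 6.05 L, T = 592 K.
Step 2 (isobaric): W = PΔV = (3558 kPa)(13.9 − 6.05 L) = 27933 J.
W_total = 23089 + 27933 = 51022 J.

W_total ≈ 51000 J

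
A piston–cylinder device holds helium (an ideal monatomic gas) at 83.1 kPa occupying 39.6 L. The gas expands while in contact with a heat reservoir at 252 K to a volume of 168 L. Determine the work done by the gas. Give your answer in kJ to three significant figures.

Isothermal: W = nRT ln(V₂/V₁) = P₁V₁ ln(V₂/V₁).
P₁V₁ = (83.1 kPa)(39.6 L) = 3291 J.
W = 3291 × ln(168/39.6) = 3291 × 1.445
W_by_gas = 4756 J.

W ≈ 4.76 kJ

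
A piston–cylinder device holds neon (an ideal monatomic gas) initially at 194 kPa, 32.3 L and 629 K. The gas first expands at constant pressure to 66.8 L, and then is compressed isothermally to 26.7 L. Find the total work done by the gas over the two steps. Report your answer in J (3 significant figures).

W_total ≈ -5190 J

Step 1 (isobaric): W = PΔV = (194 kPa)(66.8 − 32.3 L) = 6693 J.
After step 1: P = 194 kPa, V = 66.8 L, T = 1301 K.
Step 2 (isothermal): W = P₁V₁ ln(V₂/V₁) = (12959) ln(26.7/66.8) = -11884 J.
W_total = 6693 − 11884 = -5191 J.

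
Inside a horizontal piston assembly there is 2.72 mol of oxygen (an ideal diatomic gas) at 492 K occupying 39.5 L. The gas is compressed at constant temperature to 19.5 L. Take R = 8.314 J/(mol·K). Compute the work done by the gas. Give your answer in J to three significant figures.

Isothermal: W = nRT ln(V₂/V₁).
W = (2.72)(8.314)(492) × ln(19.5/39.5)
  = 11126 × -0.7059
W_by_gas = -7854 J.

W ≈ -7850 J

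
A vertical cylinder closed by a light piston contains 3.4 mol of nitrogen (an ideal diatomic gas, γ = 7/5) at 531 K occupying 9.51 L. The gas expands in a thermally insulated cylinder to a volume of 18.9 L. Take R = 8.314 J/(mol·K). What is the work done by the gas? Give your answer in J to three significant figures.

Adiabatic: TV^(γ−1) = const with γ = 7/5.
T₂ = T₁ (V₁/V₂)^(γ−1) = 531 × (9.51/18.9)^0.4 = 531 × 0.7598 = 403.4 K.
W_by = nCᵥ(T₁ − T₂) = (3.4)(20.79)(531 − 403.4) = 9014 J.

W ≈ 9010 J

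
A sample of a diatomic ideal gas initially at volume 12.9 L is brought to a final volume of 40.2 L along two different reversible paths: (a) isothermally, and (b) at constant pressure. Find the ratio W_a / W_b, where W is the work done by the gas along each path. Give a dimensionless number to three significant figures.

W_a / W_b ≈ 0.537

Path (a) isothermal: W = P₁V₁ ln(V₂/V₁) → W_a/(P₁V₁) = 1.137.
Path (b) isobaric: W = P₁(V₂ − V₁) → W_b/(P₁V₁) = 2.116.
W_a / W_b = 1.137 / 2.116 = 0.5371.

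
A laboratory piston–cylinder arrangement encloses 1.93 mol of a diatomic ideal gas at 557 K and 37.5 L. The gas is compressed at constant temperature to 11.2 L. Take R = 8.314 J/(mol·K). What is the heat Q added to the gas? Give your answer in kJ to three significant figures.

Q ≈ -10.8 kJ

Isothermal ⇒ ΔU = 0, so Q = W = nRT ln(V₂/V₁).
Q = (1.93)(8.314)(557) ln(11.2/37.5) = 8938 × -1.208 = -10800 J.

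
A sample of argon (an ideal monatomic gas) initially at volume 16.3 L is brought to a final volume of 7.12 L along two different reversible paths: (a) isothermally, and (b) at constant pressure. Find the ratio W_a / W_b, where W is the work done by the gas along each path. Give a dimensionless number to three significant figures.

W_a / W_b ≈ 1.47

Path (a) isothermal: W = P₁V₁ ln(V₂/V₁) → W_a/(P₁V₁) = -0.8283.
Path (b) isobaric: W = P₁(V₂ − V₁) → W_b/(P₁V₁) = -0.5632.
W_a / W_b = -0.8283 / -0.5632 = 1.471.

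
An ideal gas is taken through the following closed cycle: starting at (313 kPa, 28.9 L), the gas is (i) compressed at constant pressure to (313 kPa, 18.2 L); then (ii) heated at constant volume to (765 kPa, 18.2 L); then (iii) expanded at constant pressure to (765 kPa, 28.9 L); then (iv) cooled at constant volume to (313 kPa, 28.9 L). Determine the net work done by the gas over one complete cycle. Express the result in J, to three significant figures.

Constant-volume legs do no work.
W(i) = (313)(18.2 − 28.9) = -3349 J; W(iii) = (765)(28.9 − 18.2) = 8185 J.
W_net = -3349 + 8185 = 4836 J (the clockwise enclosed area).

W_net ≈ 4840 J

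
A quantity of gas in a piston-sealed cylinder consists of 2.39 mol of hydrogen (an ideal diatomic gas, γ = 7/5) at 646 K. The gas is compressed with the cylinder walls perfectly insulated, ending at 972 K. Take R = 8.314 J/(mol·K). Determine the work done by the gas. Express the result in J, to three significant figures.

Adiabatic ⇒ Q = 0, so W_by = −ΔU = nCᵥ(T₁ − T₂).
Cᵥ = 5R/2 = 20.79 J/(mol·K).
W = (2.39)(20.79)(646 − 972) = -16194 J.

W ≈ -16200 J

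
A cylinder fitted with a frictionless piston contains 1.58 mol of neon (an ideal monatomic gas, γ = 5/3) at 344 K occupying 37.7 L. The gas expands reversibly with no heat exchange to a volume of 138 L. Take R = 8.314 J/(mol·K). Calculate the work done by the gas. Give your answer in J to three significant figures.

Adiabatic: TV^(γ−1) = const with γ = 5/3.
T₂ = T₁ (V₁/V₂)^(γ−1) = 344 × (37.7/138)^0.667 = 344 × 0.421 = 144.8 K.
W_by = nCᵥ(T₁ − T₂) = (1.58)(12.47)(344 − 144.8) = 3924 J.

W ≈ 3920 J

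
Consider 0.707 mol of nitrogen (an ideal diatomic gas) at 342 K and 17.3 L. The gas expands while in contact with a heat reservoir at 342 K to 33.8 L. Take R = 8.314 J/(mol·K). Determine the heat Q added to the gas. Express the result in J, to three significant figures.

Isothermal ⇒ ΔU = 0, so Q = W = nRT ln(V₂/V₁).
Q = (0.707)(8.314)(342) ln(33.8/17.3) = 2010 × 0.6698 = 1346 J.

Q ≈ 1350 J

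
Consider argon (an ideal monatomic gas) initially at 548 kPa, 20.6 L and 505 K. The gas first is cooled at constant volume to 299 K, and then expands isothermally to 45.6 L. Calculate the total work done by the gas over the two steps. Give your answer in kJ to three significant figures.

Step 1 (isochoric): W = 0 (constant volume).
After step 1: P = 324.5 kPa (V unchanged).
Step 2 (isothermal): W = P₁V₁ ln(V₂/V₁) = (6684) ln(45.6/20.6) = 5311 J.
W_total = 0 + 5311 = 5311 J.

W_total ≈ 5.31 kJ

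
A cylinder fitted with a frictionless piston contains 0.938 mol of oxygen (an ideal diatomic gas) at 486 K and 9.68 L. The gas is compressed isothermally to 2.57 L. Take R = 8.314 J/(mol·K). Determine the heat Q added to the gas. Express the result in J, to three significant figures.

Isothermal ⇒ ΔU = 0, so Q = W = nRT ln(V₂/V₁).
Q = (0.938)(8.314)(486) ln(2.57/9.68) = 3790 × -1.326 = -5026 J.

Q ≈ -5030 J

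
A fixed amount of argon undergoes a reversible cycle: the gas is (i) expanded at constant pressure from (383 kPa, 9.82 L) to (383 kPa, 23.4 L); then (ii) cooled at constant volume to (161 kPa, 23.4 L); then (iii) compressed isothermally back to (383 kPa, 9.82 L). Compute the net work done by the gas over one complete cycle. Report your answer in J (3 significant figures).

Leg (i): W = PΔV = (383)(23.4 − 9.82) = 5201 J.
Leg (ii): W = 0.
Leg (iii): W = PᵢVᵢ ln(V_f/Vᵢ) = (3767) ln(9.82/23.4) = -3271 J.
W_net = 5201 − 3271 = 1930 J.

W_net ≈ 1930 J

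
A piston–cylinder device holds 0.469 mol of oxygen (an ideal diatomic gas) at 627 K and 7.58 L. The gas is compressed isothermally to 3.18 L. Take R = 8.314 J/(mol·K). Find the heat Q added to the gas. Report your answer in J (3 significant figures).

Isothermal ⇒ ΔU = 0, so Q = W = nRT ln(V₂/V₁).
Q = (0.469)(8.314)(627) ln(3.18/7.58) = 2445 × -0.8686 = -2124 J.

Q ≈ -2120 J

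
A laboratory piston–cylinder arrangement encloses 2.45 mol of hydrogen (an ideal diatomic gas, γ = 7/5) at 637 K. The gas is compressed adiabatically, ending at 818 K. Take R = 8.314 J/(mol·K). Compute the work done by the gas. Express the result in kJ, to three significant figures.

Adiabatic ⇒ Q = 0, so W_by = −ΔU = nCᵥ(T₁ − T₂).
Cᵥ = 5R/2 = 20.79 J/(mol·K).
W = (2.45)(20.79)(637 − 818) = -9217 J.

W ≈ -9.22 kJ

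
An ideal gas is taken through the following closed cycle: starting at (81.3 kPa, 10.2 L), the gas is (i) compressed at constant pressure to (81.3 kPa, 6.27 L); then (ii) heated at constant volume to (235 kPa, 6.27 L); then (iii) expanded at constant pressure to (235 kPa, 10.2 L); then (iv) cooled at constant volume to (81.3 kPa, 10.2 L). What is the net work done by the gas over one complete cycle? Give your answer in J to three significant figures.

Constant-volume legs do no work.
W(i) = (81.3)(6.27 − 10.2) = -319.5 J; W(iii) = (235)(10.2 − 6.27) = 923.5 J.
W_net = -319.5 + 923.5 = 604 J (the clockwise enclosed area).

W_net ≈ 604 J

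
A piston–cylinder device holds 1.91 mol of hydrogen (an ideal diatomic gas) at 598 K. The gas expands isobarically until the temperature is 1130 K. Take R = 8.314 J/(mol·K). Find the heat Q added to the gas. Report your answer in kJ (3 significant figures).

Isobaric: W = nRΔT = (1.91)(8.314)(532) = 8448 J.
ΔU = nCᵥΔT with Cᵥ = 5R/2: ΔU = (1.91)(20.79)(532) = 21120 J.
Q = ΔU + W = 21120 + 8448 = 29568 J.

Q ≈ 29.6 kJ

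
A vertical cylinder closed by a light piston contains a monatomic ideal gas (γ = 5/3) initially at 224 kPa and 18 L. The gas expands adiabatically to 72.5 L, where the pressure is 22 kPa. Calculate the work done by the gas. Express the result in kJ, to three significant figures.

W ≈ 3.66 kJ

Adiabatic: W = (P₁V₁ − P₂V₂)/(γ − 1) with γ = 5/3.
P₁V₁ = 4032 J, P₂V₂ = 1595 J.
W = (4032 − 1595) / 0.6667 = 3655 J.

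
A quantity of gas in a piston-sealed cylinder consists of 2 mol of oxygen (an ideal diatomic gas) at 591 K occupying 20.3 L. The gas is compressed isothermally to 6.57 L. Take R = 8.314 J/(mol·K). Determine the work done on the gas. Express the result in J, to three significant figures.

W ≈ 11100 J

Isothermal: W = nRT ln(V₂/V₁).
W = (2)(8.314)(591) × ln(6.57/20.3)
  = 9827 × -1.128
W_by_gas = -11086 J; work on gas = −W_by = 11086 J.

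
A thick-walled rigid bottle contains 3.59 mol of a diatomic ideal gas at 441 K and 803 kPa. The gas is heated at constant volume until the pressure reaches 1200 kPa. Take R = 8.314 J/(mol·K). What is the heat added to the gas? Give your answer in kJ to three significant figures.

Q ≈ 16.3 kJ

Constant volume ⇒ W = 0, so Q = ΔU = nCᵥΔT with Cᵥ = 5R/2 = 20.79 J/(mol·K).
At constant V, T₂/T₁ = P₂/P₁ ⇒ ΔT = T₁(P₂/P₁ − 1) = 441·(1200/803 − 1) = 218 K.
ΔU = (3.59)(20.79)(218) = 16269 J.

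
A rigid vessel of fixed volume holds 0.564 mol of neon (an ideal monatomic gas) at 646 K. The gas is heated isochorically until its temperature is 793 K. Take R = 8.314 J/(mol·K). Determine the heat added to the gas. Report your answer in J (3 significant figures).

Q ≈ 1030 J

Constant volume ⇒ W = 0, so Q = ΔU = nCᵥΔT with Cᵥ = 3R/2 = 12.47 J/(mol·K).
ΔU = (0.564)(12.47)(793 − 646) = 1034 J.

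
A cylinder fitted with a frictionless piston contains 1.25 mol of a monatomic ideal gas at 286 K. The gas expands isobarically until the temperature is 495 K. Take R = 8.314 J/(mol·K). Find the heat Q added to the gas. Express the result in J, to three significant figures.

Isobaric: W = nRΔT = (1.25)(8.314)(209) = 2172 J.
ΔU = nCᵥΔT with Cᵥ = 3R/2: ΔU = (1.25)(12.47)(209) = 3258 J.
Q = ΔU + W = 3258 + 2172 = 5430 J.

Q ≈ 5430 J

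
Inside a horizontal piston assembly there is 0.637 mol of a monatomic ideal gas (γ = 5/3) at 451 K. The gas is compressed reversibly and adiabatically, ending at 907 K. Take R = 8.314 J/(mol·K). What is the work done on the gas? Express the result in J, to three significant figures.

W ≈ 3620 J

Adiabatic ⇒ Q = 0, so W_by = −ΔU = nCᵥ(T₁ − T₂).
Cᵥ = 3R/2 = 12.47 J/(mol·K).
W = (0.637)(12.47)(451 − 907) = -3622 J.
Work on gas = −W_by = 3622 J.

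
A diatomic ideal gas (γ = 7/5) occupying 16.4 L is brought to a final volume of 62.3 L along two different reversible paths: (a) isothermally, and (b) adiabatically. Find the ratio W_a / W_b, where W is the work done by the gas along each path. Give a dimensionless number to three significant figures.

W_a / W_b ≈ 1.29

Path (a) isothermal: W = P₁V₁ ln(V₂/V₁) → W_a/(P₁V₁) = 1.335.
Path (b) adiabatic: W = P₁V₁(1 − (V₁/V₂)^(γ−1))/(γ−1) → W_b/(P₁V₁) = 1.034.
W_a / W_b = 1.335 / 1.034 = 1.291.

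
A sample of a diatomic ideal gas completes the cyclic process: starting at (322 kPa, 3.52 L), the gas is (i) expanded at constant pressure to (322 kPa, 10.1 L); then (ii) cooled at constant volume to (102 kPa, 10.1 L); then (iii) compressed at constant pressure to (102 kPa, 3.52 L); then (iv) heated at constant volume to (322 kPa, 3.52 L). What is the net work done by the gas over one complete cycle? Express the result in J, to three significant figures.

Constant-volume legs do no work.
W(i) = (322)(10.1 − 3.52) = 2119 J; W(iii) = (102)(3.52 − 10.1) = -671.2 J.
W_net = 2119 − 671.2 = 1448 J (the clockwise enclosed area).

W_net ≈ 1450 J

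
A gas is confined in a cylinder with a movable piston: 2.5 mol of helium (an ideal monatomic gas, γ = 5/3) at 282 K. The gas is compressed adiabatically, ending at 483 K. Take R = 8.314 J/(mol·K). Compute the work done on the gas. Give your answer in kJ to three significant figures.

Adiabatic ⇒ Q = 0, so W_by = −ΔU = nCᵥ(T₁ − T₂).
Cᵥ = 3R/2 = 12.47 J/(mol·K).
W = (2.5)(12.47)(282 − 483) = -6267 J.
Work on gas = −W_by = 6267 J.

W ≈ 6.27 kJ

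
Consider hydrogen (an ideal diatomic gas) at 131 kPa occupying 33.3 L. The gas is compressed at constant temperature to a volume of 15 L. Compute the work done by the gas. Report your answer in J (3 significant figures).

Isothermal: W = nRT ln(V₂/V₁) = P₁V₁ ln(V₂/V₁).
P₁V₁ = (131 kPa)(33.3 L) = 4362 J.
W = 4362 × ln(15/33.3) = 4362 × -0.7975
W_by_gas = -3479 J.

W ≈ -3480 J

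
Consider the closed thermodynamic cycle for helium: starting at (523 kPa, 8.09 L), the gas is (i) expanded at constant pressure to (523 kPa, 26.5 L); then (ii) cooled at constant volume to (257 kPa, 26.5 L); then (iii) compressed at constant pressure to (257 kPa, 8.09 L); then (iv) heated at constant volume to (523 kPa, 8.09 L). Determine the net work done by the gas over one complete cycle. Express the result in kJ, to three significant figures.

W_net ≈ 4.90 kJ

Constant-volume legs do no work.
W(i) = (523)(26.5 − 8.09) = 9628 J; W(iii) = (257)(8.09 − 26.5) = -4731 J.
W_net = 9628 − 4731 = 4897 J (the clockwise enclosed area).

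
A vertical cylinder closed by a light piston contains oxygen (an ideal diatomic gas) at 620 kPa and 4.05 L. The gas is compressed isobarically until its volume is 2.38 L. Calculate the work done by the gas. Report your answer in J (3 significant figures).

Isobaric: W = P ΔV.
W = (620 kPa)(2.38 − 4.05 L) = (620)(-1.67) = -1035 J.

W ≈ -1040 J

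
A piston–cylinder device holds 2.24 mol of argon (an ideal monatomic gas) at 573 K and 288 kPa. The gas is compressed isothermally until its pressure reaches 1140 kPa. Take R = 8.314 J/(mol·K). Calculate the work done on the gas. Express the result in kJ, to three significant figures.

W ≈ 14.7 kJ

Isothermal process: W = nRT ln(V₂/V₁) = nRT ln(P₁/P₂).
W = (2.24)(8.314)(573) × ln(288/1140)
  = 10671 × ln(0.2526) = 10671 × -1.376
W_by_gas = -14682 J; work on gas = −W_by = 14682 J.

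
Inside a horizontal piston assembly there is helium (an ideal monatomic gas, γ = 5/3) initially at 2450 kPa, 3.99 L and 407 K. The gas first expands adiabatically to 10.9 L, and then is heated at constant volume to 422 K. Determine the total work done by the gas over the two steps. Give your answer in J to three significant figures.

Step 1 (adiabatic): W = (P₁V₁ − P₂V₂)/(γ−1) = (9776 − 5002)/0.667 = 7160 J.
Step 2 (isochoric): W = 0 (constant volume).
W_total = 7160 + 0 = 7160 J.

W_total ≈ 7160 J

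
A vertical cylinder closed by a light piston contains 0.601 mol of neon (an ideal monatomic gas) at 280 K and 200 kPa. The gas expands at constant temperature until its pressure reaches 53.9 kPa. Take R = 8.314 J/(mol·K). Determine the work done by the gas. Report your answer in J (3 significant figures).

Isothermal process: W = nRT ln(V₂/V₁) = nRT ln(P₁/P₂).
W = (0.601)(8.314)(280) × ln(200/53.9)
  = 1399 × ln(3.711) = 1399 × 1.311
W_by_gas = 1834 J.

W ≈ 1830 J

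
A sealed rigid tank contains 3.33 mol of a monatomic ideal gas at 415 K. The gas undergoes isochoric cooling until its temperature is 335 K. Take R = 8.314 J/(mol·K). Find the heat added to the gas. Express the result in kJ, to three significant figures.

Q ≈ -3.32 kJ

Constant volume ⇒ W = 0, so Q = ΔU = nCᵥΔT with Cᵥ = 3R/2 = 12.47 J/(mol·K).
ΔU = (3.33)(12.47)(335 − 415) = -3322 J.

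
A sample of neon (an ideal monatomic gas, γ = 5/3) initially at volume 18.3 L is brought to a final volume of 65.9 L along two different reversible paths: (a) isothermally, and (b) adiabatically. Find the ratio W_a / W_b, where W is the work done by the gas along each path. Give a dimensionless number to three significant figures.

W_a / W_b ≈ 1.49

Path (a) isothermal: W = P₁V₁ ln(V₂/V₁) → W_a/(P₁V₁) = 1.281.
Path (b) adiabatic: W = P₁V₁(1 − (V₁/V₂)^(γ−1))/(γ−1) → W_b/(P₁V₁) = 0.8615.
W_a / W_b = 1.281 / 0.8615 = 1.487.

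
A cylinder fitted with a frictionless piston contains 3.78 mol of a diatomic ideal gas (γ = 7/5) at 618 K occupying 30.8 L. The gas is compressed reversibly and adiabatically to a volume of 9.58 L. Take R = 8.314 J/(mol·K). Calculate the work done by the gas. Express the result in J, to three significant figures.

W ≈ -28900 J

Adiabatic: TV^(γ−1) = const with γ = 7/5.
T₂ = T₁ (V₁/V₂)^(γ−1) = 618 × (30.8/9.58)^0.4 = 618 × 1.595 = 986 K.
W_by = nCᵥ(T₁ − T₂) = (3.78)(20.79)(618 − 986) = -28910 J.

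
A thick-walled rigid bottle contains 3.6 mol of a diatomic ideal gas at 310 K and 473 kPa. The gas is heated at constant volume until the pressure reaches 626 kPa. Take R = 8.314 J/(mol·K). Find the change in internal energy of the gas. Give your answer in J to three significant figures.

Constant volume ⇒ W = 0, so Q = ΔU = nCᵥΔT with Cᵥ = 5R/2 = 20.79 J/(mol·K).
At constant V, T₂/T₁ = P₂/P₁ ⇒ ΔT = T₁(P₂/P₁ − 1) = 310·(626/473 − 1) = 100.3 K.
ΔU = (3.6)(20.79)(100.3) = 7503 J.

ΔU ≈ 7500 J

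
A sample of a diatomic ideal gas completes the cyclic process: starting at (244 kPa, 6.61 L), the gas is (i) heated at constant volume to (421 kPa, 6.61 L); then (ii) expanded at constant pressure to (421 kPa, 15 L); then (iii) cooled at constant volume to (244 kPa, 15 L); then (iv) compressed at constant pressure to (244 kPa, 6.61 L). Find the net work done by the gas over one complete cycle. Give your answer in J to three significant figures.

W_net ≈ 1490 J

Constant-volume legs do no work.
W(ii) = (421)(15 − 6.61) = 3532 J; W(iv) = (244)(6.61 − 15) = -2047 J.
W_net = 3532 − 2047 = 1485 J (the clockwise enclosed area).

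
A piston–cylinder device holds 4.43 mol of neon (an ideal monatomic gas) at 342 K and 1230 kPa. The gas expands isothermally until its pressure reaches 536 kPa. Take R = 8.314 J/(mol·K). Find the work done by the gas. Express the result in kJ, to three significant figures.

W ≈ 10.5 kJ

Isothermal process: W = nRT ln(V₂/V₁) = nRT ln(P₁/P₂).
W = (4.43)(8.314)(342) × ln(1230/536)
  = 12596 × ln(2.295) = 12596 × 0.8306
W_by_gas = 10463 J.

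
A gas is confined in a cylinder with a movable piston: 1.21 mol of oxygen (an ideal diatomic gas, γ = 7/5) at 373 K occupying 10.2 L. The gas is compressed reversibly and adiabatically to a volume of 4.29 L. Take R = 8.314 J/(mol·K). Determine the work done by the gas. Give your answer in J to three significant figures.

W ≈ -3880 J

Adiabatic: TV^(γ−1) = const with γ = 7/5.
T₂ = T₁ (V₁/V₂)^(γ−1) = 373 × (10.2/4.29)^0.4 = 373 × 1.414 = 527.4 K.
W_by = nCᵥ(T₁ − T₂) = (1.21)(20.79)(373 − 527.4) = -3884 J.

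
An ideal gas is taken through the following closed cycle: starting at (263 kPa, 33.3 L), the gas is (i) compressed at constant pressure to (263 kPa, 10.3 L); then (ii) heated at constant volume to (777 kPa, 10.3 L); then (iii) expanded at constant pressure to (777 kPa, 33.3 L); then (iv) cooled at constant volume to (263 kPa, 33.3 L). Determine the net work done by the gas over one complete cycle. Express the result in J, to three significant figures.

Constant-volume legs do no work.
W(i) = (263)(10.3 − 33.3) = -6049 J; W(iii) = (777)(33.3 − 10.3) = 17871 J.
W_net = -6049 + 17871 = 11822 J (the clockwise enclosed area).

W_net ≈ 11800 J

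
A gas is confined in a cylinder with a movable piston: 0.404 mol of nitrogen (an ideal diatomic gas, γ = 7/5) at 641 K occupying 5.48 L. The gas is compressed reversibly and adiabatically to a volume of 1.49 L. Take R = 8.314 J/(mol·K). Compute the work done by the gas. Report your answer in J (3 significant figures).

W ≈ -3680 J

Adiabatic: TV^(γ−1) = const with γ = 7/5.
T₂ = T₁ (V₁/V₂)^(γ−1) = 641 × (5.48/1.49)^0.4 = 641 × 1.684 = 1079 K.
W_by = nCᵥ(T₁ − T₂) = (0.404)(20.79)(641 − 1079) = -3679 J.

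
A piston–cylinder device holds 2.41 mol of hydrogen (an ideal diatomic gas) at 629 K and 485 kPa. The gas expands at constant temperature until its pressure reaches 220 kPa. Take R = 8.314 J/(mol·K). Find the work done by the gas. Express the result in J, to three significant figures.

Isothermal process: W = nRT ln(V₂/V₁) = nRT ln(P₁/P₂).
W = (2.41)(8.314)(629) × ln(485/220)
  = 12603 × ln(2.205) = 12603 × 0.7905
W_by_gas = 9963 J.

W ≈ 9960 J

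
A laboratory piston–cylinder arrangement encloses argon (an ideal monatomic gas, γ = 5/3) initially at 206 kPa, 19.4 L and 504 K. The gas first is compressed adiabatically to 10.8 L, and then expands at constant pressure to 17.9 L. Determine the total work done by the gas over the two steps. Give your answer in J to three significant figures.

W_total ≈ 1020 J

Step 1 (adiabatic): W = (P₁V₁ − P₂V₂)/(γ−1) = (3996 − 5905)/0.667 = -2864 J.
After step 1: P = 546.8 kPa, V = 10.8 L, T = 744.8 K.
Step 2 (isobaric): W = PΔV = (546.8 kPa)(17.9 − 10.8 L) = 3882 J.
W_total = -2864 + 3882 = 1019 J.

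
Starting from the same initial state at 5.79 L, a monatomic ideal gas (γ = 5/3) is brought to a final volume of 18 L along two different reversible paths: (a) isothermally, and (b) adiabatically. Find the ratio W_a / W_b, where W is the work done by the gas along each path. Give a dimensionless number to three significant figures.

Path (a) isothermal: W = P₁V₁ ln(V₂/V₁) → W_a/(P₁V₁) = 1.134.
Path (b) adiabatic: W = P₁V₁(1 − (V₁/V₂)^(γ−1))/(γ−1) → W_b/(P₁V₁) = 0.7958.
W_a / W_b = 1.134 / 0.7958 = 1.425.

W_a / W_b ≈ 1.43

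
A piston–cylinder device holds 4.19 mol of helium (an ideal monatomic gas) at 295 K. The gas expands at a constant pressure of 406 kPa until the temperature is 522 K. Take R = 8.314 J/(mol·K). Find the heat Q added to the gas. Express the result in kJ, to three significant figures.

Q ≈ 19.8 kJ

Isobaric: W = nRΔT = (4.19)(8.314)(227) = 7908 J.
ΔU = nCᵥΔT with Cᵥ = 3R/2: ΔU = (4.19)(12.47)(227) = 11862 J.
Q = ΔU + W = 11862 + 7908 = 19769 J.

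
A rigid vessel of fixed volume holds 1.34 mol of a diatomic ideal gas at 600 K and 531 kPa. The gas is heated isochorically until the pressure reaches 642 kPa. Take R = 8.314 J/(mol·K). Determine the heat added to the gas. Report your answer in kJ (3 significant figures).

Q ≈ 3.49 kJ

Constant volume ⇒ W = 0, so Q = ΔU = nCᵥΔT with Cᵥ = 5R/2 = 20.79 J/(mol·K).
At constant V, T₂/T₁ = P₂/P₁ ⇒ ΔT = T₁(P₂/P₁ − 1) = 600·(642/531 − 1) = 125.4 K.
ΔU = (1.34)(20.79)(125.4) = 3493 J.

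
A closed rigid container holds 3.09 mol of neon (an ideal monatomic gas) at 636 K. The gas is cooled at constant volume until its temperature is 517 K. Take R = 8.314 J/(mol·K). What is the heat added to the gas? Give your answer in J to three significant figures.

Q ≈ -4590 J

Constant volume ⇒ W = 0, so Q = ΔU = nCᵥΔT with Cᵥ = 3R/2 = 12.47 J/(mol·K).
ΔU = (3.09)(12.47)(517 − 636) = -4586 J.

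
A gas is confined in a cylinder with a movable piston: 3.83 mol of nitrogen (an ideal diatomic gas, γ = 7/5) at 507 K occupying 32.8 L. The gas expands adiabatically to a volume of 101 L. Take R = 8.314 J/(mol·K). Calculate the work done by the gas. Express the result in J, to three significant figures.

Adiabatic: TV^(γ−1) = const with γ = 7/5.
T₂ = T₁ (V₁/V₂)^(γ−1) = 507 × (32.8/101)^0.4 = 507 × 0.6377 = 323.3 K.
W_by = nCᵥ(T₁ − T₂) = (3.83)(20.79)(507 − 323.3) = 14622 J.

W ≈ 14600 J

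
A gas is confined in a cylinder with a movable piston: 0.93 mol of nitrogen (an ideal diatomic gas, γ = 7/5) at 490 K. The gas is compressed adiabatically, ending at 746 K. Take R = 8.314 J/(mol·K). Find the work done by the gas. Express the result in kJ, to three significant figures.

W ≈ -4.95 kJ

Adiabatic ⇒ Q = 0, so W_by = −ΔU = nCᵥ(T₁ − T₂).
Cᵥ = 5R/2 = 20.79 J/(mol·K).
W = (0.93)(20.79)(490 − 746) = -4948 J.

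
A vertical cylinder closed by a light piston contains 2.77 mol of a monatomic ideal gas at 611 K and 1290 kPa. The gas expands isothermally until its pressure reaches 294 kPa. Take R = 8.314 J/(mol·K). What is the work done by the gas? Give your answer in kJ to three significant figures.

W ≈ 20.8 kJ

Isothermal process: W = nRT ln(V₂/V₁) = nRT ln(P₁/P₂).
W = (2.77)(8.314)(611) × ln(1290/294)
  = 14071 × ln(4.388) = 14071 × 1.479
W_by_gas = 20809 J.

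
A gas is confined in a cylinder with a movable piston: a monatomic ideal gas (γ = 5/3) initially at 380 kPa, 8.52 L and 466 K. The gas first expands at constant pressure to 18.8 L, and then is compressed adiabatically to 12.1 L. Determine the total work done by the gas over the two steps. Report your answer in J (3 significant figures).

W_total ≈ 247 J

Step 1 (isobaric): W = PΔV = (380 kPa)(18.8 − 8.52 L) = 3906 J.
After step 1: P = 380 kPa, V = 18.8 L, T = 1028 K.
Step 2 (adiabatic): W = (P₁V₁ − P₂V₂)/(γ−1) = (7144 − 9583)/0.667 = -3659 J.
W_total = 3906 − 3659 = 247.2 J.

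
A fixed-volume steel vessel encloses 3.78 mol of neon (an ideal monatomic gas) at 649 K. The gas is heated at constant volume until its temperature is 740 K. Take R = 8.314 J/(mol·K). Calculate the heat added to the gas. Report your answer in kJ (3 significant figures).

Constant volume ⇒ W = 0, so Q = ΔU = nCᵥΔT with Cᵥ = 3R/2 = 12.47 J/(mol·K).
ΔU = (3.78)(12.47)(740 − 649) = 4290 J.

Q ≈ 4.29 kJ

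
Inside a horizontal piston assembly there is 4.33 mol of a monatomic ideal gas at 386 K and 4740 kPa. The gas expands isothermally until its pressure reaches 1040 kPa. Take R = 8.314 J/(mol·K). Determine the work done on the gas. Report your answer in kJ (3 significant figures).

Isothermal process: W = nRT ln(V₂/V₁) = nRT ln(P₁/P₂).
W = (4.33)(8.314)(386) × ln(4740/1040)
  = 13896 × ln(4.558) = 13896 × 1.517
W_by_gas = 21077 J; work on gas = −W_by = -21077 J.

W ≈ -21.1 kJ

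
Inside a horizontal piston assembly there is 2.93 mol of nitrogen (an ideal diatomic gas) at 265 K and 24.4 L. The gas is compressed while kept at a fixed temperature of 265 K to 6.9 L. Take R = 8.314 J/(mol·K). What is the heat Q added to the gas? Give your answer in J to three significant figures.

Isothermal ⇒ ΔU = 0, so Q = W = nRT ln(V₂/V₁).
Q = (2.93)(8.314)(265) ln(6.9/24.4) = 6455 × -1.263 = -8154 J.

Q ≈ -8150 J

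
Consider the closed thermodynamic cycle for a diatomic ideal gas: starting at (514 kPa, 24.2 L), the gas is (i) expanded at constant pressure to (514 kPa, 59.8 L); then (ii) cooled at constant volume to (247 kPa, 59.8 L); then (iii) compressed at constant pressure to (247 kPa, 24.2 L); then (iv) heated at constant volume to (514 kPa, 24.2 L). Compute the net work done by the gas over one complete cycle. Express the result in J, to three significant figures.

W_net ≈ 9510 J

Constant-volume legs do no work.
W(i) = (514)(59.8 − 24.2) = 18298 J; W(iii) = (247)(24.2 − 59.8) = -8793 J.
W_net = 18298 − 8793 = 9505 J (the clockwise enclosed area).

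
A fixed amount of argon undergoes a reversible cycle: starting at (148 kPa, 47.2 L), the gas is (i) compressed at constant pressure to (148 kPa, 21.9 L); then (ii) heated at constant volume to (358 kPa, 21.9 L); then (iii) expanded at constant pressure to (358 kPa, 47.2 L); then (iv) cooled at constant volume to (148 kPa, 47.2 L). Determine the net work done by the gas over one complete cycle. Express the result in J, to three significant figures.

Constant-volume legs do no work.
W(i) = (148)(21.9 − 47.2) = -3744 J; W(iii) = (358)(47.2 − 21.9) = 9057 J.
W_net = -3744 + 9057 = 5313 J (the clockwise enclosed area).

W_net ≈ 5310 J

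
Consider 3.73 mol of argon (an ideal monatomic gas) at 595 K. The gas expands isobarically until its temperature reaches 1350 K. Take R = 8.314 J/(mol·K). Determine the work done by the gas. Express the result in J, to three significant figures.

Isobaric: W = P ΔV = nR ΔT.
W = (3.73)(8.314)(1350 − 595) = 23413 J.

W ≈ 23400 J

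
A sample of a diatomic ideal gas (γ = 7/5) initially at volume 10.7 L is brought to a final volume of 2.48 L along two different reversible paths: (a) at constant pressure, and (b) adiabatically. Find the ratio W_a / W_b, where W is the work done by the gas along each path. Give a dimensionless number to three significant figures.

W_a / W_b ≈ 0.387

Path (a) isobaric: W = P₁(V₂ − V₁) → W_a/(P₁V₁) = -0.7682.
Path (b) adiabatic: W = P₁V₁(1 − (V₁/V₂)^(γ−1))/(γ−1) → W_b/(P₁V₁) = -1.987.
W_a / W_b = -0.7682 / -1.987 = 0.3867.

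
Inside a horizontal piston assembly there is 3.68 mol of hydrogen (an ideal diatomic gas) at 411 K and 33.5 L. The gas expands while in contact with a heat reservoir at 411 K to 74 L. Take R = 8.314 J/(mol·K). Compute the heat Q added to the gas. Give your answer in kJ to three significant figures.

Isothermal ⇒ ΔU = 0, so Q = W = nRT ln(V₂/V₁).
Q = (3.68)(8.314)(411) ln(74/33.5) = 12575 × 0.7925 = 9966 J.

Q ≈ 9.97 kJ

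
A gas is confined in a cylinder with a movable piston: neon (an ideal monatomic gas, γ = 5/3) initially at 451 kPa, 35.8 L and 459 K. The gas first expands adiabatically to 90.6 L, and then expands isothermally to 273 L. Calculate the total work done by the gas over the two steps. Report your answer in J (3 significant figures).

W_total ≈ 20800 J

Step 1 (adiabatic): W = (P₁V₁ − P₂V₂)/(γ−1) = (16146 − 8694)/0.667 = 11177 J.
After step 1: P = 95.96 kPa, V = 90.6 L, T = 247.2 K.
Step 2 (isothermal): W = P₁V₁ ln(V₂/V₁) = (8694) ln(273/90.6) = 9590 J.
W_total = 11177 + 9590 = 20767 J.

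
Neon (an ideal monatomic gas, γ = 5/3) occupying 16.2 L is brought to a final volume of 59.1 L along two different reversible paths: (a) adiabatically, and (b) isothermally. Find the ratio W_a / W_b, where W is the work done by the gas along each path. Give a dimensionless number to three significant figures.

W_a / W_b ≈ 0.670

Path (a) adiabatic: W = P₁V₁(1 − (V₁/V₂)^(γ−1))/(γ−1) → W_a/(P₁V₁) = 0.867.
Path (b) isothermal: W = P₁V₁ ln(V₂/V₁) → W_b/(P₁V₁) = 1.294.
W_a / W_b = 0.867 / 1.294 = 0.6699.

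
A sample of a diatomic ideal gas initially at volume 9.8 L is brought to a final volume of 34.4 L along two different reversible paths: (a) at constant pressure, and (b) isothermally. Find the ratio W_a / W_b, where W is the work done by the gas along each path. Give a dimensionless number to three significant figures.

Path (a) isobaric: W = P₁(V₂ − V₁) → W_a/(P₁V₁) = 2.51.
Path (b) isothermal: W = P₁V₁ ln(V₂/V₁) → W_b/(P₁V₁) = 1.256.
W_a / W_b = 2.51 / 1.256 = 1.999.

W_a / W_b ≈ 2.00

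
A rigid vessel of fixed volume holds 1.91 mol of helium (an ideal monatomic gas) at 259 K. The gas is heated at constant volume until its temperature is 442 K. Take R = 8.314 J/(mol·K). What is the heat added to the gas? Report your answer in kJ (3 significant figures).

Q ≈ 4.36 kJ

Constant volume ⇒ W = 0, so Q = ΔU = nCᵥΔT with Cᵥ = 3R/2 = 12.47 J/(mol·K).
ΔU = (1.91)(12.47)(442 − 259) = 4359 J.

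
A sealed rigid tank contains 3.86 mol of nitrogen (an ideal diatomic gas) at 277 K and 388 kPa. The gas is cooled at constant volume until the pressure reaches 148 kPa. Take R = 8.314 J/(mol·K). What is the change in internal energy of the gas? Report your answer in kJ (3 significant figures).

ΔU ≈ -13.7 kJ

Constant volume ⇒ W = 0, so Q = ΔU = nCᵥΔT with Cᵥ = 5R/2 = 20.79 J/(mol·K).
At constant V, T₂/T₁ = P₂/P₁ ⇒ ΔT = T₁(P₂/P₁ − 1) = 277·(148/388 − 1) = -171.3 K.
ΔU = (3.86)(20.79)(-171.3) = -13747 J.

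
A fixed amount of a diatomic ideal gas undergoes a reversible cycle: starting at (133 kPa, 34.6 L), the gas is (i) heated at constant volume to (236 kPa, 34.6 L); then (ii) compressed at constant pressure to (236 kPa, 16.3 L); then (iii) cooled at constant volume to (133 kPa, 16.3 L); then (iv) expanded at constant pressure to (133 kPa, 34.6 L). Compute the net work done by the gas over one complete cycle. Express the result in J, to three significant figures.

W_net ≈ -1880 J

Constant-volume legs do no work.
W(ii) = (236)(16.3 − 34.6) = -4319 J; W(iv) = (133)(34.6 − 16.3) = 2434 J.
W_net = -4319 + 2434 = -1885 J (the counter-clockwise enclosed area).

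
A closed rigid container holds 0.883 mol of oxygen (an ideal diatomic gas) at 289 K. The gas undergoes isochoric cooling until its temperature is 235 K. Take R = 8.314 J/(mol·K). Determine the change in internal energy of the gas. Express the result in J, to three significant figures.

Constant volume ⇒ W = 0, so Q = ΔU = nCᵥΔT with Cᵥ = 5R/2 = 20.79 J/(mol·K).
ΔU = (0.883)(20.79)(235 − 289) = -991.1 J.

ΔU ≈ -991 J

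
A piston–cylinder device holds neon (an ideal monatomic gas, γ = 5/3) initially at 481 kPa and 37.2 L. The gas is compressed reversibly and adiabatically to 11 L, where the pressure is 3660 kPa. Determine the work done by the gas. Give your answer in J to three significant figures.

Adiabatic: W = (P₁V₁ − P₂V₂)/(γ − 1) with γ = 5/3.
P₁V₁ = 17893 J, P₂V₂ = 40260 J.
W = (17893 − 40260) / 0.6667 = -33550 J.

W ≈ -33600 J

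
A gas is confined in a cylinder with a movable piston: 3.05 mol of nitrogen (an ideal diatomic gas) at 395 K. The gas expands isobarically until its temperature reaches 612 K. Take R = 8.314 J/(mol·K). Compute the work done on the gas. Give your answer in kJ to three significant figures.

Isobaric: W = P ΔV = nR ΔT.
W = (3.05)(8.314)(612 − 395) = 5503 J.
Work on gas = −W_by = -5503 J.

W ≈ -5.50 kJ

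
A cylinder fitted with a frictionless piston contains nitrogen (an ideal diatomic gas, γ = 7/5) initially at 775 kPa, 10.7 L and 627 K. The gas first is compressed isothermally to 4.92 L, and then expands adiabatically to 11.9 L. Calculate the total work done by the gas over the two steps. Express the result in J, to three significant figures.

W_total ≈ -273 J

Step 1 (isothermal): W = P₁V₁ ln(V₂/V₁) = (8292) ln(4.92/10.7) = -6443 J.
After step 1: P = 1685 kPa, V = 4.92 L, T = 627 K.
Step 2 (adiabatic): W = (P₁V₁ − P₂V₂)/(γ−1) = (8292 − 5824)/0.4 = 6170 J.
W_total = -6443 + 6170 = -272.5 J.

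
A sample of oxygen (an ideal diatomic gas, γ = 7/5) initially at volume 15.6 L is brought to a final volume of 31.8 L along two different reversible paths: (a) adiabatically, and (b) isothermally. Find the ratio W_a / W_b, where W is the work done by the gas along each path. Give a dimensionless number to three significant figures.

Path (a) adiabatic: W = P₁V₁(1 − (V₁/V₂)^(γ−1))/(γ−1) → W_a/(P₁V₁) = 0.6197.
Path (b) isothermal: W = P₁V₁ ln(V₂/V₁) → W_b/(P₁V₁) = 0.7122.
W_a / W_b = 0.6197 / 0.7122 = 0.8702.

W_a / W_b ≈ 0.870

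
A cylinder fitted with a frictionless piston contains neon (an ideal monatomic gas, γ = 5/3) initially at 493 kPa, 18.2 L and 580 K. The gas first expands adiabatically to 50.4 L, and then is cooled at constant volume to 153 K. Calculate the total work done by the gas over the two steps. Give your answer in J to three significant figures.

Step 1 (adiabatic): W = (P₁V₁ − P₂V₂)/(γ−1) = (8973 − 4550)/0.667 = 6634 J.
Step 2 (isochoric): W = 0 (constant volume).
W_total = 6634 + 0 = 6634 J.

W_total ≈ 6630 J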